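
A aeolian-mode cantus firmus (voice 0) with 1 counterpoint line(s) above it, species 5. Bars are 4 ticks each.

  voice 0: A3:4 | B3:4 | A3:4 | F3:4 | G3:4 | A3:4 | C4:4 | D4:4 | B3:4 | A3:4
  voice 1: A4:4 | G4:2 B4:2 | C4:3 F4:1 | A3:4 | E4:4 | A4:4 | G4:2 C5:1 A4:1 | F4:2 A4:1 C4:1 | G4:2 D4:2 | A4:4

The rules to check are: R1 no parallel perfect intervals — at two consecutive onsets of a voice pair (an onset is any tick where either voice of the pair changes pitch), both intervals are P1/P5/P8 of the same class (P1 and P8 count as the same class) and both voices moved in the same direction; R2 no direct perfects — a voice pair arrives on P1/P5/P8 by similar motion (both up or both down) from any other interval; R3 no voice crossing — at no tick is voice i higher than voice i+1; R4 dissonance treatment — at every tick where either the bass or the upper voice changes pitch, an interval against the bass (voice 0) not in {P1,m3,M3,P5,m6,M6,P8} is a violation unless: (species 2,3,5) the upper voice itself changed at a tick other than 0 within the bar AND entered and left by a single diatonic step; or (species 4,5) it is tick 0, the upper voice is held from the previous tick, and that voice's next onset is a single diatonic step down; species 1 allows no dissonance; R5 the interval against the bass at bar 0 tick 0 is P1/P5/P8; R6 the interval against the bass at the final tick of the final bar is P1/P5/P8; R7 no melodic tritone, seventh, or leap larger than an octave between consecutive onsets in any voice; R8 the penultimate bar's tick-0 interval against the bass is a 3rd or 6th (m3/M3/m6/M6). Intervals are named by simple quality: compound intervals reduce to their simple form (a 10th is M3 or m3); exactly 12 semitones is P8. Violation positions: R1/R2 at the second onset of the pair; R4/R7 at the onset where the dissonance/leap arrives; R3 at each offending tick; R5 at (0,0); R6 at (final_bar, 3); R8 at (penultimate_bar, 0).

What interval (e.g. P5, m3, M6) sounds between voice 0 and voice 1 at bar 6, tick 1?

P5

voice 0=C4 voice 1=G4 -> P5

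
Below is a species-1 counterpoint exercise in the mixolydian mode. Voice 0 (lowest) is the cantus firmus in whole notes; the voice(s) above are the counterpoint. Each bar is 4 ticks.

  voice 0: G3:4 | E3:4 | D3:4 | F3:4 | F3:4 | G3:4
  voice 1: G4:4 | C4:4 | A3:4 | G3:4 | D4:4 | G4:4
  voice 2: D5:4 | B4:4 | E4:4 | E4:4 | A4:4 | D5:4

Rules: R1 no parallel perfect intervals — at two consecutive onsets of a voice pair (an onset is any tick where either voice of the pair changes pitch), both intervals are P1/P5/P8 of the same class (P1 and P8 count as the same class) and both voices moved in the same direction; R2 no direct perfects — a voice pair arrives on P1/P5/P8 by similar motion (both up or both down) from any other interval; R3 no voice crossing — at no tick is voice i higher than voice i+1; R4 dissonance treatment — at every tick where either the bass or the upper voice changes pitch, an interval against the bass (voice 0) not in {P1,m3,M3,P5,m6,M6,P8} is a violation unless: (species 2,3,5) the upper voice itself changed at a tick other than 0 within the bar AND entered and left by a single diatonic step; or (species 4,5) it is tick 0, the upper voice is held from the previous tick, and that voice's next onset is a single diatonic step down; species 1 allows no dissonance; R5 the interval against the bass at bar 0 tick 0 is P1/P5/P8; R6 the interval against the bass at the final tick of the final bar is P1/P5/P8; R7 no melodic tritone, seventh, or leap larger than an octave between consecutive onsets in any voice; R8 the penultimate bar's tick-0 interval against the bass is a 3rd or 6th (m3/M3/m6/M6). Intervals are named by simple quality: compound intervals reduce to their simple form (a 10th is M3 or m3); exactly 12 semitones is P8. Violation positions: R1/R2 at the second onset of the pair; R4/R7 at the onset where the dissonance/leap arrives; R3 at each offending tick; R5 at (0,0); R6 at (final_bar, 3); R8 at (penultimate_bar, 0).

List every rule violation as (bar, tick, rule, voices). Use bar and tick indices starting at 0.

(1, 0, R1, (0, 2))
(2, 0, R2, (0, 1))
(2, 0, R2, (1, 2))
(2, 0, R4, (0, 2))
(3, 0, R4, (0, 1))
(3, 0, R4, (0, 2))
(4, 0, R2, (1, 2))
(5, 0, R1, (1, 2))
(5, 0, R2, (0, 1))
(5, 0, R2, (0, 2))

bar 0: v0=G3 v1=G4 v2=D5 downbeat P5
bar 1: v0=E3 v1=C4 v2=B4 downbeat P5
bar 2: v0=D3 v1=A3 v2=E4 downbeat M2
bar 3: v0=F3 v1=G3 v2=E4 downbeat M7
bar 4: v0=F3 v1=D4 v2=A4 downbeat M3
bar 5: v0=G3 v1=G4 v2=D5 downbeat P5
  -> R1 @ bar 1 tick 0 v(0, 2): G3/D5 P5 -> E3/B4 P5 similar
  -> R2 @ bar 2 tick 0 v(0, 1): E3/C4 m6 -> D3/A3 P5 similar
  -> R2 @ bar 2 tick 0 v(1, 2): C4/B4 M7 -> A3/E4 P5 similar
  -> R4 @ bar 2 tick 0 v(0, 2): D3/E4 M2 untreated
  -> R4 @ bar 3 tick 0 v(0, 1): F3/G3 M2 untreated
  -> R4 @ bar 3 tick 0 v(0, 2): F3/E4 M7 untreated
  -> R2 @ bar 4 tick 0 v(1, 2): G3/E4 M6 -> D4/A4 P5 similar
  -> R1 @ bar 5 tick 0 v(1, 2): D4/A4 P5 -> G4/D5 P5 similar
  -> R2 @ bar 5 tick 0 v(0, 1): F3/D4 M6 -> G3/G4 P8 similar
  -> R2 @ bar 5 tick 0 v(0, 2): F3/A4 M3 -> G3/D5 P5 similar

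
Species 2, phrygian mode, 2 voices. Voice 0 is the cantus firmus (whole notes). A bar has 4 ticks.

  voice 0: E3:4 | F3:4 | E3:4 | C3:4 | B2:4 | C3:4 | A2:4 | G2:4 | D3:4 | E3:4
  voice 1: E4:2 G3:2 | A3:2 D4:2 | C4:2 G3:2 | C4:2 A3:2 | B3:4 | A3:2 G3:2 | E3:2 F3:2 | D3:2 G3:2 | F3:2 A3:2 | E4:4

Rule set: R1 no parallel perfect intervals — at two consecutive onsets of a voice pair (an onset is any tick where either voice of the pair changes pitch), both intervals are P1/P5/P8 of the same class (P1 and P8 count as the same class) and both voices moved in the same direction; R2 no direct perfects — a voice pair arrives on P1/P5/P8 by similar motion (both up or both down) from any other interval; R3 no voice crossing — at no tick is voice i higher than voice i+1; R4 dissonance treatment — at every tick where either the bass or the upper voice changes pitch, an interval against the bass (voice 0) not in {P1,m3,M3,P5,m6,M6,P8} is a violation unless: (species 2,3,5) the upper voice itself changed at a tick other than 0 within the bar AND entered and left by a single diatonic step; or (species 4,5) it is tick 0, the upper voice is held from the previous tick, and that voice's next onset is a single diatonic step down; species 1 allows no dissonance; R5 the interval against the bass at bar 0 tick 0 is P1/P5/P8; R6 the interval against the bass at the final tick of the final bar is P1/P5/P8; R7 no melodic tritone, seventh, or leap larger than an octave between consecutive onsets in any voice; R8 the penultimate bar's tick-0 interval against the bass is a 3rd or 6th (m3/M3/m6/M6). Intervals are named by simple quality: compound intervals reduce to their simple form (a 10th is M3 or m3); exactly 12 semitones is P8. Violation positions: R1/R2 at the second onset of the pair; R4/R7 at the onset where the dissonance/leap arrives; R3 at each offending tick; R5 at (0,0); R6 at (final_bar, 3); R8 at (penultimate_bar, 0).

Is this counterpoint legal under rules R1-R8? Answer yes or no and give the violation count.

No (3 violations)

bar 0: v0=E3 v1=E4 (P8)
bar 1: v0=F3 v1=A3 (M3)
bar 2: v0=E3 v1=C4 (m6)
bar 3: v0=C3 v1=C4 (P8)
bar 4: v0=B2 v1=B3 (P8)
bar 5: v0=C3 v1=A3 (M6)
bar 6: v0=A2 v1=E3 (P5)
bar 7: v0=G2 v1=D3 (P5)
bar 8: v0=D3 v1=F3 (m3)
bar 9: v0=E3 v1=E4 (P8)
  R1 @ bar6.0: C3/G3 P5 -> A2/E3 P5 similar
  R2 @ bar7.0: A2/F3 m6 -> G2/D3 P5 similar
  R2 @ bar9.0: D3/A3 P5 -> E3/E4 P8 similar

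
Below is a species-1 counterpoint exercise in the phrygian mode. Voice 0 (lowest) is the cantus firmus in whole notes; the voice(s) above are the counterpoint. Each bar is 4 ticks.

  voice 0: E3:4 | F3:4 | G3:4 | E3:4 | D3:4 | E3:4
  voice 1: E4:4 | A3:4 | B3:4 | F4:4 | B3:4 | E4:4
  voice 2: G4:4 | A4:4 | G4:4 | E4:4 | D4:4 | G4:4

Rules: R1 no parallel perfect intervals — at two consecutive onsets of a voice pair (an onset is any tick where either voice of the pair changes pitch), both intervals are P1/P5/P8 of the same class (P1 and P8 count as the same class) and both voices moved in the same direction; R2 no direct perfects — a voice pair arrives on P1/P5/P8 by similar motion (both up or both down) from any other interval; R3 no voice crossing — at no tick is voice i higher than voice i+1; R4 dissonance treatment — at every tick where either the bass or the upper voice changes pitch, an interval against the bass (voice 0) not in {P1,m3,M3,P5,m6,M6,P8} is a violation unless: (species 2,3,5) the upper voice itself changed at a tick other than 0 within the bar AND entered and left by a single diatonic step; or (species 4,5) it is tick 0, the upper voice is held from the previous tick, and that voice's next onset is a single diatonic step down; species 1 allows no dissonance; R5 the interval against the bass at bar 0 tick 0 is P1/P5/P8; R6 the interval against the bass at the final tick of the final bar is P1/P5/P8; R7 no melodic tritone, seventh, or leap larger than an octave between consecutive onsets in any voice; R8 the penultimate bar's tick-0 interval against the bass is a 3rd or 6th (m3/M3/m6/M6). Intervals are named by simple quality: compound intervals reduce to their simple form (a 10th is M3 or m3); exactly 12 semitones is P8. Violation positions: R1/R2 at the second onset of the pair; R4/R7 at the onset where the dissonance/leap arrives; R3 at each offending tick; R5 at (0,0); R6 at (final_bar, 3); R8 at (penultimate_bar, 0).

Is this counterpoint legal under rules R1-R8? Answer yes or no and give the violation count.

No (13 violations)

bar 0: v0=E3 v1=E4 v2=G4 (m3)
bar 1: v0=F3 v1=A3 v2=A4 (M3)
bar 2: v0=G3 v1=B3 v2=G4 (P8)
bar 3: v0=E3 v1=F4 v2=E4 (P8)
bar 4: v0=D3 v1=B3 v2=D4 (P8)
bar 5: v0=E3 v1=E4 v2=G4 (m3)
  R5 @ bar0.0: opens on m3
  R1 @ bar3.0: G3/G4 P8 -> E3/E4 P8 similar
  R3 @ bar3.0: F4 above E4
  R4 @ bar3.0: E3/F4 m2 untreated
  R7 @ bar3.0: B3->F4 leap 6st
  R3 @ bar3.1: F4 above E4
  R3 @ bar3.2: F4 above E4
  R3 @ bar3.3: F4 above E4
  R1 @ bar4.0: E3/E4 P8 -> D3/D4 P8 similar
  R7 @ bar4.0: F4->B3 leap 6st
  R8 @ bar4.0: penult P8 not 3rd/6th
  R2 @ bar5.0: D3/B3 M6 -> E3/E4 P8 similar
  R6 @ bar5.3: closes on m3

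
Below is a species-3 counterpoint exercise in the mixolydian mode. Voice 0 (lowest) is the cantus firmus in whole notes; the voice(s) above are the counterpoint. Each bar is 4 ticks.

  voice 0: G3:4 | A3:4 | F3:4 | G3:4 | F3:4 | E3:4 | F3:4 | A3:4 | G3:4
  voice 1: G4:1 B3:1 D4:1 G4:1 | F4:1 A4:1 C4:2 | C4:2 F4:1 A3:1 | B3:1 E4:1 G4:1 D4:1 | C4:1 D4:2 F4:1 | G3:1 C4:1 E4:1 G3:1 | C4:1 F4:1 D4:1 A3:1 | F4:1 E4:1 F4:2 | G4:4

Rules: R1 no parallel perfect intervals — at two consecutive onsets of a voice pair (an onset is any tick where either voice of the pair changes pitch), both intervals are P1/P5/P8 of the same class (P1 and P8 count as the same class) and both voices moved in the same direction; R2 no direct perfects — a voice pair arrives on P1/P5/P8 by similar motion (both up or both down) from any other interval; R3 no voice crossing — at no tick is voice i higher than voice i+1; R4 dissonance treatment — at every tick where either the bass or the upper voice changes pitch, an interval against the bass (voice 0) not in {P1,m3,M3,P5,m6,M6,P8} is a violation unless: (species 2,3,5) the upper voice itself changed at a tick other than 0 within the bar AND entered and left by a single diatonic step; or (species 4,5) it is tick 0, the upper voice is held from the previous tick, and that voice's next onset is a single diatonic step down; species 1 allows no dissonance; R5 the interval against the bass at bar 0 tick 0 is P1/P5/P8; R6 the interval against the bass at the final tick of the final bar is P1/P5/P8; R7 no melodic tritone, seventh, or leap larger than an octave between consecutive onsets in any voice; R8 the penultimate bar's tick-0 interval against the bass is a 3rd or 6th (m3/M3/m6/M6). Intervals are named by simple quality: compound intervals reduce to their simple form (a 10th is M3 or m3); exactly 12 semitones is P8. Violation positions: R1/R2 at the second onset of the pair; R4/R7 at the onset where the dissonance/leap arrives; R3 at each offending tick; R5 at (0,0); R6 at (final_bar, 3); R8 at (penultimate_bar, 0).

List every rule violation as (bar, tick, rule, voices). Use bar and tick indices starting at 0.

bar 0: v0=G3 v1=G4 downbeat P8
bar 1: v0=A3 v1=F4 downbeat m6
bar 2: v0=F3 v1=C4 downbeat P5
bar 3: v0=G3 v1=B3 downbeat M3
bar 4: v0=F3 v1=C4 downbeat P5
bar 5: v0=E3 v1=G3 downbeat m3
bar 6: v0=F3 v1=C4 downbeat P5
bar 7: v0=A3 v1=F4 downbeat m6
bar 8: v0=G3 v1=G4 downbeat P8
  -> R1 @ bar 4 tick 0 v(0, 1): G3/D4 P5 -> F3/C4 P5 similar
  -> R7 @ bar 5 tick 0 v(1,): F4->G3 leap 10st
  -> R2 @ bar 6 tick 0 v(0, 1): E3/G3 m3 -> F3/C4 P5 similar

(4, 0, R1, (0, 1))
(5, 0, R7, (1,))
(6, 0, R2, (0, 1))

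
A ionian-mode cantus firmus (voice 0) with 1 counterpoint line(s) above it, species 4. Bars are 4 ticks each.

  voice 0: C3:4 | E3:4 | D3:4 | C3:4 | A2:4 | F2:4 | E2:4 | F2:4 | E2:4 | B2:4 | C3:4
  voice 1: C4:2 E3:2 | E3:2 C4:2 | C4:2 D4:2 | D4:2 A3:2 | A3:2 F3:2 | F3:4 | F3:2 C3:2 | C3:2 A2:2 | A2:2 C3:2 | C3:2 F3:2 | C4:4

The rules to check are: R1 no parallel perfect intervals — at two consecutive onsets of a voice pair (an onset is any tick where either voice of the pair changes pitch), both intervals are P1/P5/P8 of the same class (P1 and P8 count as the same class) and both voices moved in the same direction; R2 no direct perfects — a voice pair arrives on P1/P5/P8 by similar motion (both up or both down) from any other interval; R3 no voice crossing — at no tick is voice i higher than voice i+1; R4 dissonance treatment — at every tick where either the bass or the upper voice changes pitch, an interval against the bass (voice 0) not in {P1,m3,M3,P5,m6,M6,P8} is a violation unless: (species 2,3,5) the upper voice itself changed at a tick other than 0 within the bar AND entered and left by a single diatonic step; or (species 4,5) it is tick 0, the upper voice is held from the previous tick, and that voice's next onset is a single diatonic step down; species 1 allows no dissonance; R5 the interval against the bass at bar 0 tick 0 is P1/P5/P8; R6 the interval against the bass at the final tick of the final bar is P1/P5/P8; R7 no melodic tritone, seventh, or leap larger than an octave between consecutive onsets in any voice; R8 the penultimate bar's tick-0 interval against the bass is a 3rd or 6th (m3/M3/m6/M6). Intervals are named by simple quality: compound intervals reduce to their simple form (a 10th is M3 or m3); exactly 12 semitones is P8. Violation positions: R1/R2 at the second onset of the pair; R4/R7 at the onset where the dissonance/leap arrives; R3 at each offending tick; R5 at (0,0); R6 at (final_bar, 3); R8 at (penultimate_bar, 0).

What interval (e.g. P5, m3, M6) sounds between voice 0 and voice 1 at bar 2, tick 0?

voice 0=D3 voice 1=C4 -> m7

m7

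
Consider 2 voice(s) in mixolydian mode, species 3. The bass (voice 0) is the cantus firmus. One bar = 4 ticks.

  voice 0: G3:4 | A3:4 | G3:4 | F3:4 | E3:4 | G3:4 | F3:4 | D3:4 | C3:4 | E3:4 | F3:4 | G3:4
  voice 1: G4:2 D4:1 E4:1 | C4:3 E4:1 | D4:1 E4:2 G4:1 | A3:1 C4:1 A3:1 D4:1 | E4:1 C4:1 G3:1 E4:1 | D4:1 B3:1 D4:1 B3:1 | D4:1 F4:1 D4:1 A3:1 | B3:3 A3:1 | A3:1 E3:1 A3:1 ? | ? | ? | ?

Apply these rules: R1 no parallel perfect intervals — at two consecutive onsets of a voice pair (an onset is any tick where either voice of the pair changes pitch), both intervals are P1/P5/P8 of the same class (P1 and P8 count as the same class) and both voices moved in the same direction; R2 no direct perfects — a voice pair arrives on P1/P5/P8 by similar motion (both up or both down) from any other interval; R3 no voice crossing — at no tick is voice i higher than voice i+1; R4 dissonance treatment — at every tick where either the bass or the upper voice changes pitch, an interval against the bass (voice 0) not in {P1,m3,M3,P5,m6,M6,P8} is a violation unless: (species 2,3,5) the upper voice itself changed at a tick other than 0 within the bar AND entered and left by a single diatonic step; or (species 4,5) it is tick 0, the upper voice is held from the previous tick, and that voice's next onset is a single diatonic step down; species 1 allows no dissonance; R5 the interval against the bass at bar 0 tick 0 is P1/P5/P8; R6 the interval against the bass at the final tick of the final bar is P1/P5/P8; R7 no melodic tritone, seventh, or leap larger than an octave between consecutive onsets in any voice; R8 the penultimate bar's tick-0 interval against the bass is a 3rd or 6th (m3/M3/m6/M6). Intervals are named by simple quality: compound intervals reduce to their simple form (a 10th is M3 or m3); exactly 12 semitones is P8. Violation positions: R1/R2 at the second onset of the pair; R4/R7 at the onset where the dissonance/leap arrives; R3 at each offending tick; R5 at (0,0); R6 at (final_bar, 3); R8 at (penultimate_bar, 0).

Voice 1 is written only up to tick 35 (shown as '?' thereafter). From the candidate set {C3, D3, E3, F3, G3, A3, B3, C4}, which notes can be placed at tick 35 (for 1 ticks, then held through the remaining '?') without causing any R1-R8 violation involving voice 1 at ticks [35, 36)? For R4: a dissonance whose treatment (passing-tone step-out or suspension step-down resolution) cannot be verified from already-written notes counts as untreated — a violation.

{A3, C3, C4, E3, G3}

C3: legal
D3: violates R4
E3: legal
F3: violates R4
G3: legal
A3: legal
B3: violates R4
C4: legal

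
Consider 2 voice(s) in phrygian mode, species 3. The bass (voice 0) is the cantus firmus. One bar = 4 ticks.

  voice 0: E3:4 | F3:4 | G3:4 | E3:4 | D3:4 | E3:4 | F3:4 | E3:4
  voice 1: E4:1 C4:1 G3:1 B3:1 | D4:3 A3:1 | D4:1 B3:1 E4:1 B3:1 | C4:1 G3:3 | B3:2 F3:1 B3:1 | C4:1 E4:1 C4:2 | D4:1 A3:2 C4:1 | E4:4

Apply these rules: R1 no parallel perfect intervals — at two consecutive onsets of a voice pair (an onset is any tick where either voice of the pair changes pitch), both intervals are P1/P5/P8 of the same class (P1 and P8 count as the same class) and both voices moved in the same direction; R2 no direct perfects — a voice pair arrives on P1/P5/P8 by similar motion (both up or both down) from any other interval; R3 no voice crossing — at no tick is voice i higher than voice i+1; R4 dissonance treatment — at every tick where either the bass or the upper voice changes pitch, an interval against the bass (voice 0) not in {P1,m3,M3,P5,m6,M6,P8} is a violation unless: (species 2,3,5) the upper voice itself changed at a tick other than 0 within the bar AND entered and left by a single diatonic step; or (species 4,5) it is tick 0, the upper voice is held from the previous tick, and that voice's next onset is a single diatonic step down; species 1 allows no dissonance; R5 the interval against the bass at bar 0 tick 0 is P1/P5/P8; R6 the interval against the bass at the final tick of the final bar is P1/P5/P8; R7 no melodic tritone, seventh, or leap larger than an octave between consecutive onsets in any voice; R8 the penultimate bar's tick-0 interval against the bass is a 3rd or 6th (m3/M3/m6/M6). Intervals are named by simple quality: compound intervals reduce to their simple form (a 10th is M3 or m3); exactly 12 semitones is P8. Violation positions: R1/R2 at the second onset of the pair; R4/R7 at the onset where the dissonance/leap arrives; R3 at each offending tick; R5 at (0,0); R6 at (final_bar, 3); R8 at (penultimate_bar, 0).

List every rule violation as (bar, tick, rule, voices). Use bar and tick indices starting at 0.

(2, 0, R2, (0, 1))
(4, 2, R7, (1,))
(4, 3, R7, (1,))

bar 0: v0=E3 v1=E4 downbeat P8
bar 1: v0=F3 v1=D4 downbeat M6
bar 2: v0=G3 v1=D4 downbeat P5
bar 3: v0=E3 v1=C4 downbeat m6
bar 4: v0=D3 v1=B3 downbeat M6
bar 5: v0=E3 v1=C4 downbeat m6
bar 6: v0=F3 v1=D4 downbeat M6
bar 7: v0=E3 v1=E4 downbeat P8
  -> R2 @ bar 2 tick 0 v(0, 1): F3/A3 M3 -> G3/D4 P5 similar
  -> R7 @ bar 4 tick 2 v(1,): B3->F3 leap 6st
  -> R7 @ bar 4 tick 3 v(1,): F3->B3 leap 6st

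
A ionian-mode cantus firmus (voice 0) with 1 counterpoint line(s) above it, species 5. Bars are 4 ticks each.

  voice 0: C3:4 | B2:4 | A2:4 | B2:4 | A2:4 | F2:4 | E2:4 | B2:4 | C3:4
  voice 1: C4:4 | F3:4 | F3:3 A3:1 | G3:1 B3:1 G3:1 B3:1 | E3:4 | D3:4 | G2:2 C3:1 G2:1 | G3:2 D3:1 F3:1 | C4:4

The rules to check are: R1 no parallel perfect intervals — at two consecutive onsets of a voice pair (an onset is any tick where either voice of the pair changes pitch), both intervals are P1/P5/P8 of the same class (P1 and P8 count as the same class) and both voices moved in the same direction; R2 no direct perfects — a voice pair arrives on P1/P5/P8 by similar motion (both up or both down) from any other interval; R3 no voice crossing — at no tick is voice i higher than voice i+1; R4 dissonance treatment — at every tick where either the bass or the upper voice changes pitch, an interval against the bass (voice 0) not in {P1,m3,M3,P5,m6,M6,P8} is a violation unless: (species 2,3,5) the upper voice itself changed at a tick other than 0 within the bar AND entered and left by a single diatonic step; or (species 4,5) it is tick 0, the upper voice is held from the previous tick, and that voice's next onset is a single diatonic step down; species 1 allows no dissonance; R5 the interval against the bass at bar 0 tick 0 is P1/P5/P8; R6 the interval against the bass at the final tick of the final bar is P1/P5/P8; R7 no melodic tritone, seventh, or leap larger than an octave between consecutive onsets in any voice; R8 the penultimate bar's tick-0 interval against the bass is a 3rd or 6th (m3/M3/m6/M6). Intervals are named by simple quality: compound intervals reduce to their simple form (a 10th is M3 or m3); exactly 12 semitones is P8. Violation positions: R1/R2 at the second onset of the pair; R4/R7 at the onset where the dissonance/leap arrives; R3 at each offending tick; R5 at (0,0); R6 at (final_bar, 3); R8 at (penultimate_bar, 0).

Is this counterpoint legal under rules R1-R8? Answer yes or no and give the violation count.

No (4 violations)

bar 0: v0=C3 v1=C4 (P8)
bar 1: v0=B2 v1=F3 (TT)
bar 2: v0=A2 v1=F3 (m6)
bar 3: v0=B2 v1=G3 (m6)
bar 4: v0=A2 v1=E3 (P5)
bar 5: v0=F2 v1=D3 (M6)
bar 6: v0=E2 v1=G2 (m3)
bar 7: v0=B2 v1=G3 (m6)
bar 8: v0=C3 v1=C4 (P8)
  R4 @ bar1.0: B2/F3 TT untreated
  R2 @ bar4.0: B2/B3 P8 -> A2/E3 P5 similar
  R4 @ bar7.3: B2/F3 TT untreated
  R2 @ bar8.0: B2/F3 TT -> C3/C4 P8 similar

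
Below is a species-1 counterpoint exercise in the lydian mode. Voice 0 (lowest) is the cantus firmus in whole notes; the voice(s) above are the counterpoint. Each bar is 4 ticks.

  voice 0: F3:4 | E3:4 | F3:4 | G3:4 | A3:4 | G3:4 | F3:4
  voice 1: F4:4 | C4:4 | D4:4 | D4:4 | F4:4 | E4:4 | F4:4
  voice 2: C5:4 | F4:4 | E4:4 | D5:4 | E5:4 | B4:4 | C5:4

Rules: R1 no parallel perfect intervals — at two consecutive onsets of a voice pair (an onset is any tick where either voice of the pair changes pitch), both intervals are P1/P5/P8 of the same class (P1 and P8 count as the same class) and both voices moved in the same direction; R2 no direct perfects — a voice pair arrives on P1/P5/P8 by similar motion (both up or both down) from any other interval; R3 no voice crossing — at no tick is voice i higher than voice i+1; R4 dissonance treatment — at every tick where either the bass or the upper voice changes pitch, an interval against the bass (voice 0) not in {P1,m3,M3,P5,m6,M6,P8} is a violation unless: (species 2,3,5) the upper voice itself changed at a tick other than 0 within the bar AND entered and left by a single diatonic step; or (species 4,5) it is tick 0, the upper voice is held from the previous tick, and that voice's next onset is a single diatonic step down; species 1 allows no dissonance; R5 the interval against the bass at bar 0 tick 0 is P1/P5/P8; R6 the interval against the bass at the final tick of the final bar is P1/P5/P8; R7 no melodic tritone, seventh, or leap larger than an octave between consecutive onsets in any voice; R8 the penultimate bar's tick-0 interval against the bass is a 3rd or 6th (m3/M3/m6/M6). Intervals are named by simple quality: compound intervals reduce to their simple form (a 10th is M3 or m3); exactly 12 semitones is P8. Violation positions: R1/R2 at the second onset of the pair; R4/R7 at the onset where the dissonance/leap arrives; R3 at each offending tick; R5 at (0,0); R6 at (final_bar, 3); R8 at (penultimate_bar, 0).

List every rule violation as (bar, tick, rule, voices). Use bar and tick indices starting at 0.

(1, 0, R4, (0, 2))
(2, 0, R4, (0, 2))
(3, 0, R2, (0, 2))
(3, 0, R7, (2,))
(4, 0, R1, (0, 2))
(5, 0, R2, (1, 2))
(6, 0, R1, (1, 2))

bar 0: v0=F3 v1=F4 v2=C5 downbeat P5
bar 1: v0=E3 v1=C4 v2=F4 downbeat m2
bar 2: v0=F3 v1=D4 v2=E4 downbeat M7
bar 3: v0=G3 v1=D4 v2=D5 downbeat P5
bar 4: v0=A3 v1=F4 v2=E5 downbeat P5
bar 5: v0=G3 v1=E4 v2=B4 downbeat M3
bar 6: v0=F3 v1=F4 v2=C5 downbeat P5
  -> R4 @ bar 1 tick 0 v(0, 2): E3/F4 m2 untreated
  -> R4 @ bar 2 tick 0 v(0, 2): F3/E4 M7 untreated
  -> R2 @ bar 3 tick 0 v(0, 2): F3/E4 M7 -> G3/D5 P5 similar
  -> R7 @ bar 3 tick 0 v(2,): E4->D5 leap 10st
  -> R1 @ bar 4 tick 0 v(0, 2): G3/D5 P5 -> A3/E5 P5 similar
  -> R2 @ bar 5 tick 0 v(1, 2): F4/E5 M7 -> E4/B4 P5 similar
  -> R1 @ bar 6 tick 0 v(1, 2): E4/B4 P5 -> F4/C5 P5 similar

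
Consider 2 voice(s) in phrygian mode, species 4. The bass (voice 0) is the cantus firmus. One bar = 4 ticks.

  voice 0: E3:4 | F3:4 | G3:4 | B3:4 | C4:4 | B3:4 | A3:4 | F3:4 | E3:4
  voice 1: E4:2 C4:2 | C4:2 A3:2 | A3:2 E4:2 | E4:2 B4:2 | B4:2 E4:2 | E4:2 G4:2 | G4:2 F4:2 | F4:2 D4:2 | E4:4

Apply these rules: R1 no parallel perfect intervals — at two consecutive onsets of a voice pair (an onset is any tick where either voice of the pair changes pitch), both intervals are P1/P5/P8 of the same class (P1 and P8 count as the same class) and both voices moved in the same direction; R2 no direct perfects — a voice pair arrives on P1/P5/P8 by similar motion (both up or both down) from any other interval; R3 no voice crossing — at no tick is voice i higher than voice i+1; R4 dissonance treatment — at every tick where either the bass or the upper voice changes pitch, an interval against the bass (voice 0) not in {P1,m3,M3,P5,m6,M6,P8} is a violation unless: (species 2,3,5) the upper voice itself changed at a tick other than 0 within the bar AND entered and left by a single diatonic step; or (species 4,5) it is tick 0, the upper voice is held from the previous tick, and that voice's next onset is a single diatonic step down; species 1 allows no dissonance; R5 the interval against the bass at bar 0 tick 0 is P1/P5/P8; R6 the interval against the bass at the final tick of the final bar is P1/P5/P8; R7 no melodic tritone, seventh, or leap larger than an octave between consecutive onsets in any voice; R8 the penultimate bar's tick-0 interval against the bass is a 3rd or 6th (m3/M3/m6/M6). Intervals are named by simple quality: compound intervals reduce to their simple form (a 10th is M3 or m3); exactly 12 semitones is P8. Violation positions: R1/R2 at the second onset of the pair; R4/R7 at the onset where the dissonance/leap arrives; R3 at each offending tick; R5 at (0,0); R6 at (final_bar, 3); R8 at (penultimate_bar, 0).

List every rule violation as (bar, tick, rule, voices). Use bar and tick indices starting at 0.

bar 0: v0=E3 v1=E4 downbeat P8
bar 1: v0=F3 v1=C4 downbeat P5
bar 2: v0=G3 v1=A3 downbeat M2
bar 3: v0=B3 v1=E4 downbeat P4
bar 4: v0=C4 v1=B4 downbeat M7
bar 5: v0=B3 v1=E4 downbeat P4
bar 6: v0=A3 v1=G4 downbeat m7
bar 7: v0=F3 v1=F4 downbeat P8
bar 8: v0=E3 v1=E4 downbeat P8
  -> R4 @ bar 2 tick 0 v(0, 1): G3/A3 M2 untreated
  -> R4 @ bar 3 tick 0 v(0, 1): B3/E4 P4 untreated
  -> R4 @ bar 4 tick 0 v(0, 1): C4/B4 M7 untreated
  -> R4 @ bar 5 tick 0 v(0, 1): B3/E4 P4 untreated
  -> R8 @ bar 7 tick 0 v(0, 1): penult P8 not 3rd/6th

(2, 0, R4, (0, 1))
(3, 0, R4, (0, 1))
(4, 0, R4, (0, 1))
(5, 0, R4, (0, 1))
(7, 0, R8, (0, 1))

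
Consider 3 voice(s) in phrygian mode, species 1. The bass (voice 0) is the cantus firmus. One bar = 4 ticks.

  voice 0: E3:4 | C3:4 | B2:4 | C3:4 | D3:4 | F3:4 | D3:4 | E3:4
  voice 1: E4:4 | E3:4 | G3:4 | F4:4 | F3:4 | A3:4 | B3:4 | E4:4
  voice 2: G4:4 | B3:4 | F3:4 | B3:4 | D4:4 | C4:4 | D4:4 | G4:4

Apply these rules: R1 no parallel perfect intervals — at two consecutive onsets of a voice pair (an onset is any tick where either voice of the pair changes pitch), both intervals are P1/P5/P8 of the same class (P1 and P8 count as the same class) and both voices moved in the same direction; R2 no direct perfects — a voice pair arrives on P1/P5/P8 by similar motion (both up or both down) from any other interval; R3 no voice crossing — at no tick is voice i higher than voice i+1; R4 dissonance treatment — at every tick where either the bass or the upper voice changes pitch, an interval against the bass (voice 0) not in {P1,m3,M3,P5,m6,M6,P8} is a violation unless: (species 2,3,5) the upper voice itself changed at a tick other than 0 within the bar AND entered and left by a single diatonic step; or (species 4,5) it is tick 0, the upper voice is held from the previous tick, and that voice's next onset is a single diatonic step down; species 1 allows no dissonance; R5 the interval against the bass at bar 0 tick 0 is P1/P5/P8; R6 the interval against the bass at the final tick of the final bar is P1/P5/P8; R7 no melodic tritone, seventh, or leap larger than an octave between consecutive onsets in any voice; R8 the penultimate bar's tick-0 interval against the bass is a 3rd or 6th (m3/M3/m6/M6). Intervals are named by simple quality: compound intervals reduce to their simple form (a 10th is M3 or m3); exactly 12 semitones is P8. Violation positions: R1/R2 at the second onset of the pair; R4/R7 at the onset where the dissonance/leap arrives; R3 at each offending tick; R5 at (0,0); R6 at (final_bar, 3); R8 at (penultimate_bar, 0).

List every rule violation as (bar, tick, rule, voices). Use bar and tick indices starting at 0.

(0, 0, R5, (0, 2))
(1, 0, R2, (1, 2))
(1, 0, R4, (0, 2))
(2, 0, R3, (1, 2))
(2, 0, R4, (0, 2))
(2, 0, R7, (2,))
(2, 1, R3, (1, 2))
(2, 2, R3, (1, 2))
(2, 3, R3, (1, 2))
(3, 0, R3, (1, 2))
(3, 0, R4, (0, 1))
(3, 0, R4, (0, 2))
(3, 0, R7, (1,))
(3, 0, R7, (2,))
(3, 1, R3, (1, 2))
(3, 2, R3, (1, 2))
(3, 3, R3, (1, 2))
(4, 0, R2, (0, 2))
(6, 0, R8, (0, 2))
(7, 0, R2, (0, 1))
(7, 3, R6, (0, 2))

bar 0: v0=E3 v1=E4 v2=G4 downbeat m3
bar 1: v0=C3 v1=E3 v2=B3 downbeat M7
bar 2: v0=B2 v1=G3 v2=F3 downbeat TT
bar 3: v0=C3 v1=F4 v2=B3 downbeat M7
bar 4: v0=D3 v1=F3 v2=D4 downbeat P8
bar 5: v0=F3 v1=A3 v2=C4 downbeat P5
bar 6: v0=D3 v1=B3 v2=D4 downbeat P8
bar 7: v0=E3 v1=E4 v2=G4 downbeat m3
  -> R5 @ bar 0 tick 0 v(0, 2): opens on m3
  -> R2 @ bar 1 tick 0 v(1, 2): E4/G4 m3 -> E3/B3 P5 similar
  -> R4 @ bar 1 tick 0 v(0, 2): C3/B3 M7 untreated
  -> R3 @ bar 2 tick 0 v(1, 2): G3 above F3
  -> R4 @ bar 2 tick 0 v(0, 2): B2/F3 TT untreated
  -> R7 @ bar 2 tick 0 v(2,): B3->F3 leap 6st
  -> R3 @ bar 2 tick 1 v(1, 2): G3 above F3
  -> R3 @ bar 2 tick 2 v(1, 2): G3 above F3
  -> R3 @ bar 2 tick 3 v(1, 2): G3 above F3
  -> R3 @ bar 3 tick 0 v(1, 2): F4 above B3
  -> R4 @ bar 3 tick 0 v(0, 1): C3/F4 P4 untreated
  -> R4 @ bar 3 tick 0 v(0, 2): C3/B3 M7 untreated
  -> R7 @ bar 3 tick 0 v(1,): G3->F4 leap 10st
  -> R7 @ bar 3 tick 0 v(2,): F3->B3 leap 6st
  -> R3 @ bar 3 tick 1 v(1, 2): F4 above B3
  -> R3 @ bar 3 tick 2 v(1, 2): F4 above B3
  -> R3 @ bar 3 tick 3 v(1, 2): F4 above B3
  -> R2 @ bar 4 tick 0 v(0, 2): C3/B3 M7 -> D3/D4 P8 similar
  -> R8 @ bar 6 tick 0 v(0, 2): penult P8 not 3rd/6th
  -> R2 @ bar 7 tick 0 v(0, 1): D3/B3 M6 -> E3/E4 P8 similar
  -> R6 @ bar 7 tick 3 v(0, 2): closes on m3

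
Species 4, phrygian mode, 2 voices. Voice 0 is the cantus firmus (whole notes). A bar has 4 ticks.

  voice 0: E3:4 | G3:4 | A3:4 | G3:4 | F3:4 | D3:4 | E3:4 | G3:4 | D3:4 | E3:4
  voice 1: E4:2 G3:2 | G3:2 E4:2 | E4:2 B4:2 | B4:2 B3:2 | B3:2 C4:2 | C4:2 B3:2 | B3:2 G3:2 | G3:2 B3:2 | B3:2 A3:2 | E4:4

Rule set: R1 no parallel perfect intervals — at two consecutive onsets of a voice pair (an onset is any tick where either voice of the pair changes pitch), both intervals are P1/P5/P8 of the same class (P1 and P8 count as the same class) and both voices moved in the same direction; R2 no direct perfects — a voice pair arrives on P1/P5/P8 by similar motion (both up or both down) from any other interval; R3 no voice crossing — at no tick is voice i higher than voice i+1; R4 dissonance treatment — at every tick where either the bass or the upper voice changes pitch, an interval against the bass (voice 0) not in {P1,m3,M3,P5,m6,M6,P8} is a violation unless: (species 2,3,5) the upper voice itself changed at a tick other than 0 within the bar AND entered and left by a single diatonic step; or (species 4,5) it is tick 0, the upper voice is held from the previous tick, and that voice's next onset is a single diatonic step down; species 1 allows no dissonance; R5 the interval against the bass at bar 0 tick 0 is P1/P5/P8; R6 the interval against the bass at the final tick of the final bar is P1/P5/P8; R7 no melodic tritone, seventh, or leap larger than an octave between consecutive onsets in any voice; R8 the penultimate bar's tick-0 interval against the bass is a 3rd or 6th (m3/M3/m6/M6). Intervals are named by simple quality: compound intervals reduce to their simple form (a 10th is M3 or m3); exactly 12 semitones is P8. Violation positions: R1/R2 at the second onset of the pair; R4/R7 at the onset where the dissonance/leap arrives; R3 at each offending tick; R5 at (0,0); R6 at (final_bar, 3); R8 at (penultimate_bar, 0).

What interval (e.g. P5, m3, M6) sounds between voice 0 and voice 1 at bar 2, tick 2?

voice 0=A3 voice 1=B4 -> M2

M2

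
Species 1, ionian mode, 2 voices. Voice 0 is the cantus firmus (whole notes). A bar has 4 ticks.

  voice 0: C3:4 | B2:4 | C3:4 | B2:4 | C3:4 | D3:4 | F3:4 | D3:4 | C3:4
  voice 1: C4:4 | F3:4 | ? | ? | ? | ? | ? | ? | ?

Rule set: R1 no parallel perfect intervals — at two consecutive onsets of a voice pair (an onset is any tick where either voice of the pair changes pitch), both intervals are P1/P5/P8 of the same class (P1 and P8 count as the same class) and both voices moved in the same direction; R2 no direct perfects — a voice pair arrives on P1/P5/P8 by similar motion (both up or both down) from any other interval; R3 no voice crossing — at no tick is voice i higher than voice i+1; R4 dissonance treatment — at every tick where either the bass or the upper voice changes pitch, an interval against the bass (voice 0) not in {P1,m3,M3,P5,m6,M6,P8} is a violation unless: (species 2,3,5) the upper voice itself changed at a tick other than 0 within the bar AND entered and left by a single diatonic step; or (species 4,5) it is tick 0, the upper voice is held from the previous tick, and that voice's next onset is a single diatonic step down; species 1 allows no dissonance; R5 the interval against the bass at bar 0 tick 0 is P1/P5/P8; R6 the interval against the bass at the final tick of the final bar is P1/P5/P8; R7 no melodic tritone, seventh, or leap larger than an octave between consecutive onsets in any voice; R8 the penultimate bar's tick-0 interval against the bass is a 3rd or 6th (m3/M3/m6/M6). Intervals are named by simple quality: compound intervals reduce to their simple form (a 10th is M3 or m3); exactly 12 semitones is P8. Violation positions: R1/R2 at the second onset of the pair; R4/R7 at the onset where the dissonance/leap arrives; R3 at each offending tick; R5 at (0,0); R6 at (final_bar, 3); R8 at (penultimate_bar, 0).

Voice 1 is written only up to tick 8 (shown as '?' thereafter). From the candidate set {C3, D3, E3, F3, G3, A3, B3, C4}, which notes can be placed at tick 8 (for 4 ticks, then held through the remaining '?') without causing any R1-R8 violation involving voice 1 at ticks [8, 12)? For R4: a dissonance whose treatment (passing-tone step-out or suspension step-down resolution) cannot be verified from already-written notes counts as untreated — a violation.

C3: legal
D3: violates R4
E3: legal
F3: violates R4
G3: violates R2
A3: legal
B3: violates R4,R7
C4: violates R2

{A3, C3, E3}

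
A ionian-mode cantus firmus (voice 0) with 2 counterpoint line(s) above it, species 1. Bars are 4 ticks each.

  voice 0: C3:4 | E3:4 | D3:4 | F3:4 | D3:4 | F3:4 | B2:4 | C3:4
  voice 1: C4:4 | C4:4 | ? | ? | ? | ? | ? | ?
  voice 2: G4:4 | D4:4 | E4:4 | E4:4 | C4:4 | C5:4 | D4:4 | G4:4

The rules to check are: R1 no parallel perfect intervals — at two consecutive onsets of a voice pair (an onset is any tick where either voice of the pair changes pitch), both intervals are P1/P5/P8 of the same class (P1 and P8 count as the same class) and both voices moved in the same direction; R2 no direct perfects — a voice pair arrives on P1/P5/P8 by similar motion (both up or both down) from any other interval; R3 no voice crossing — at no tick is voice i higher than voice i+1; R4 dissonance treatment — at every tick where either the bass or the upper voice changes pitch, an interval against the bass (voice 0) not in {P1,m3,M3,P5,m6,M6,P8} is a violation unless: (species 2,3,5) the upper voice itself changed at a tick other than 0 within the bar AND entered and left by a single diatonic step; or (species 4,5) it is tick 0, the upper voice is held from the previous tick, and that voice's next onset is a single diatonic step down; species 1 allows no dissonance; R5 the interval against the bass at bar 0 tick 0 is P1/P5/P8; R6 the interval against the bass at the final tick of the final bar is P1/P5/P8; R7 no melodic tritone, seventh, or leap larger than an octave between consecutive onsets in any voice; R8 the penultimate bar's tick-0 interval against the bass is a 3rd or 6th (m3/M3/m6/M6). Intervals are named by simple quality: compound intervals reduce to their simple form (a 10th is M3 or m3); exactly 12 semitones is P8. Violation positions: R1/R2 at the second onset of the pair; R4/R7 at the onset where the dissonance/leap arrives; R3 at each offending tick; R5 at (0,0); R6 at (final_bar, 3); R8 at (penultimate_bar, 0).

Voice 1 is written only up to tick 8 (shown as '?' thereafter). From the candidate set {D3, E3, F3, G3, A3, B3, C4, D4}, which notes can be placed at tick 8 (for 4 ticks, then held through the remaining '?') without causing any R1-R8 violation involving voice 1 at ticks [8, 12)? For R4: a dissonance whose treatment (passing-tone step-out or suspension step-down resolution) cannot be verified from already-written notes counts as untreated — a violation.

D3: violates R2,R7
E3: violates R4
F3: legal
G3: violates R4
A3: violates R2
B3: legal
C4: violates R4
D4: legal

{B3, D4, F3}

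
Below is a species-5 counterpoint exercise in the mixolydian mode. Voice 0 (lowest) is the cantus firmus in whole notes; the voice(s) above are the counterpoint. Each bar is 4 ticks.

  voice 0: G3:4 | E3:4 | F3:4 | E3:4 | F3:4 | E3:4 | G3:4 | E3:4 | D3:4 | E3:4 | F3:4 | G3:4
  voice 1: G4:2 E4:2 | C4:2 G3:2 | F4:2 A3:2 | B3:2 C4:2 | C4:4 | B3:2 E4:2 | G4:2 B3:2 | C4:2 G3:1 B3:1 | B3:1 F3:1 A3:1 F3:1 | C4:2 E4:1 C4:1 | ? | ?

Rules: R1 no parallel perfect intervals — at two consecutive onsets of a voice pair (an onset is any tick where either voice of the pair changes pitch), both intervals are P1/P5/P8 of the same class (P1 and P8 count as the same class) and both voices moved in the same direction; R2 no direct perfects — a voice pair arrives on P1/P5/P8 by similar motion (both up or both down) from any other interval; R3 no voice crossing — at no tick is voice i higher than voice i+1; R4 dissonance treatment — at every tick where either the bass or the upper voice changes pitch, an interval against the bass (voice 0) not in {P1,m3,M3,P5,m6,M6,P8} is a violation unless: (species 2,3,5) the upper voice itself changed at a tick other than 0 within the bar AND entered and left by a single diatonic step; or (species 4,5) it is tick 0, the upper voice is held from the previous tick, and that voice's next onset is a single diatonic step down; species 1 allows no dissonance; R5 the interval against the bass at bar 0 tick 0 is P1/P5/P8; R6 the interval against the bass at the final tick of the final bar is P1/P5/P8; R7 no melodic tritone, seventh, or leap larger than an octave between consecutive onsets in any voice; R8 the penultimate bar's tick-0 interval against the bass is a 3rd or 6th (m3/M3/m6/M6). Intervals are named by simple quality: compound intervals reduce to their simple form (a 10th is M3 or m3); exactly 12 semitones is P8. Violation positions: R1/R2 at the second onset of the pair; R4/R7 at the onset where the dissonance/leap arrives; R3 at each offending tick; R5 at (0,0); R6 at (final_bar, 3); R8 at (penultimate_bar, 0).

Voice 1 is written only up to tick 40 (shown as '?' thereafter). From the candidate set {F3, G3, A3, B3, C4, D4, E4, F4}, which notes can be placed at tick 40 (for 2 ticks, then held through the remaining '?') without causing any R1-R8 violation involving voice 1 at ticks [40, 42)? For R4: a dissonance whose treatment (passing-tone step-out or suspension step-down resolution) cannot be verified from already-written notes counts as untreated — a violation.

{A3, D4}

F3: violates R8
G3: violates R4,R8
A3: legal
B3: violates R4,R8
C4: violates R8
D4: legal
E4: violates R4,R8
F4: violates R2,R8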